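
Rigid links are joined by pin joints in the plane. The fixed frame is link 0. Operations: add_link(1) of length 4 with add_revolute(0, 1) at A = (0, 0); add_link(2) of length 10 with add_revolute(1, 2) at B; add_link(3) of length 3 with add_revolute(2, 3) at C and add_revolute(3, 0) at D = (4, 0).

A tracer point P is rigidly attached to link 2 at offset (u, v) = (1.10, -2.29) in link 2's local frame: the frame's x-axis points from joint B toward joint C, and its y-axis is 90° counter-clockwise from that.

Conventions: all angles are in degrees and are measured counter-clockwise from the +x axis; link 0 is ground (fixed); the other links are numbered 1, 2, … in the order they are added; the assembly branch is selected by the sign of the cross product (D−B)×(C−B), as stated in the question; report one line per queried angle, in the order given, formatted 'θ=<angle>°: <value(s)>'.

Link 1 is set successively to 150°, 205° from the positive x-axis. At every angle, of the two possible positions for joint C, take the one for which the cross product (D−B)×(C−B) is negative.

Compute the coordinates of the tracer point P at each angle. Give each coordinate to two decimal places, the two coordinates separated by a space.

A=(0,0), D=(4.00,0)
θ=150°: B = A + 4.00·(cos150°, sin150°) = (-3.4641, 2.0000)
θ=150°: |BD| = 7.7274
θ=150°: circle(B,10.00) ∩ circle(D,3.00): a=9.7518, h=2.2140
θ=150°:   candidates: C₊=(6.5285,1.6146) cross=17.108; C₋=(5.3824,-2.6625) cross=-17.108
θ=150°:   branch - wants cross < 0 → take C=(5.3824,-2.6625) (cross=-17.108)
θ=150°: ex = (C−B)/|BC| = (0.8847,-0.4662); ey = (0.4662,0.8847)
θ=150°: P = B + 1.10·ex + -2.29·ey = (-3.5587,-0.5387)
θ=205°: B = A + 4.00·(cos205°, sin205°) = (-3.6252, -1.6905)
θ=205°: |BD| = 7.8104
θ=205°: circle(B,10.00) ∩ circle(D,3.00): a=9.7308, h=2.3048
θ=205°:   candidates: C₊=(5.3760,2.6658) cross=18.001; C₋=(6.3737,-1.8345) cross=-18.001
θ=205°:   branch - wants cross < 0 → take C=(6.3737,-1.8345) (cross=-18.001)
θ=205°: ex = (C−B)/|BC| = (0.9999,-0.0144); ey = (0.0144,0.9999)
θ=205°: P = B + 1.10·ex + -2.29·ey = (-2.5583,-3.9961)

θ=150°: -3.56 -0.54
θ=205°: -2.56 -4.00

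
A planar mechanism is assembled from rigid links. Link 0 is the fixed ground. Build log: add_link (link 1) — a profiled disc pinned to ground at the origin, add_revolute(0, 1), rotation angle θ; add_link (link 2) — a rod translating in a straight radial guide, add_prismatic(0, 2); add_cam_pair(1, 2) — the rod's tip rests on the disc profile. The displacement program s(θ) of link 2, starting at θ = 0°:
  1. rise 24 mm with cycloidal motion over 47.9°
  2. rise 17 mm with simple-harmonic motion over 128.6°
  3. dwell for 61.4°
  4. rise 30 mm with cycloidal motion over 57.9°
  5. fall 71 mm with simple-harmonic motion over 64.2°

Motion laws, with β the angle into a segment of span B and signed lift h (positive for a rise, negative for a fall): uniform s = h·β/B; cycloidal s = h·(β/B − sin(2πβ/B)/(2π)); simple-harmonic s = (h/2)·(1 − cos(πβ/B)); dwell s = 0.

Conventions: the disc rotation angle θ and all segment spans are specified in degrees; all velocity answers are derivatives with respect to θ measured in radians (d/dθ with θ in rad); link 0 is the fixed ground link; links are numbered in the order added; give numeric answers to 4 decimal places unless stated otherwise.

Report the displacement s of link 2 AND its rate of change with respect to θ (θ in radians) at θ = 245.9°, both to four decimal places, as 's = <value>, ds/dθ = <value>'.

seg 1 [0°–47.9°] cycloidal, h=24: full span → s += 24 → s = 24.0000
seg 2 [47.9°–176.5°] simple-harmonic, h=17: full span → s += 17 → s = 41.0000
seg 3 [176.5°–237.9°] dwell: s stays 41.0000
seg 4 [237.9°–295.8°] cycloidal, h=30: θ=245.9° here. β=8, B=57.9. 30·(0.1382 − sin(2π·0.1382)/(2π)) = 0.5014 → s = 41.5014
velocity in seg [237.9°–295.8°] (cycloidal), θ in radians: β = 8° = 0.1396 rad, B = 57.9° = 1.0105 rad; ds/dθ = (h/B)(1 − cos(2πβ/B)) = (30/1.0105)(1 − cos(2π·0.1382)) = 10.501908 mm/rad

s = 41.5014, ds/dθ = 10.5019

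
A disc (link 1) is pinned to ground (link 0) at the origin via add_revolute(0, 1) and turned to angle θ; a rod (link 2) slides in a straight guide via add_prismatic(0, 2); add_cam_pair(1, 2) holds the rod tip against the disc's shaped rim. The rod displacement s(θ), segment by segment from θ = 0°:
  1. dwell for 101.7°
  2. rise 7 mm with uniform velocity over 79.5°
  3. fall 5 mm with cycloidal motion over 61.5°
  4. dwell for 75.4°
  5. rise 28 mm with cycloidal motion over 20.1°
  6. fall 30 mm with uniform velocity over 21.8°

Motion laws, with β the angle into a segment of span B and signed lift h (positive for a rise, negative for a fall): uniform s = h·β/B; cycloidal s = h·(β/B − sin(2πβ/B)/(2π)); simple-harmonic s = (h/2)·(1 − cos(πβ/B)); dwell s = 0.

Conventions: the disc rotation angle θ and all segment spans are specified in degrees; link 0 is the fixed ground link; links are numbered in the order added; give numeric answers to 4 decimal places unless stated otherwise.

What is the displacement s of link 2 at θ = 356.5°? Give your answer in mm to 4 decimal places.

segment 1 (0° to 101.7°, dwell): s unchanged at 0.0000
segment 2 (101.7° to 181.2°, uniform, h = 7) is passed completely: s = 0.0000 + (7) = 7.0000
segment 3 (181.2° to 242.7°, cycloidal, h = -5) is passed completely: s = 7.0000 + (-5) = 2.0000
segment 4 (242.7° to 318.1°, dwell): s unchanged at 2.0000
segment 5 (318.1° to 338.2°, cycloidal, h = 28) is passed completely: s = 2.0000 + (28) = 30.0000
θ = 356.5° falls in segment 6 (338.2° to 360°, uniform, h = -30): β = 356.5 − 338.2 = 18.3°, B = 21.8°; Δs = -30·18.3/21.8 = -25.1835; s = 30.0000 − 25.1835 = 4.8165

4.8165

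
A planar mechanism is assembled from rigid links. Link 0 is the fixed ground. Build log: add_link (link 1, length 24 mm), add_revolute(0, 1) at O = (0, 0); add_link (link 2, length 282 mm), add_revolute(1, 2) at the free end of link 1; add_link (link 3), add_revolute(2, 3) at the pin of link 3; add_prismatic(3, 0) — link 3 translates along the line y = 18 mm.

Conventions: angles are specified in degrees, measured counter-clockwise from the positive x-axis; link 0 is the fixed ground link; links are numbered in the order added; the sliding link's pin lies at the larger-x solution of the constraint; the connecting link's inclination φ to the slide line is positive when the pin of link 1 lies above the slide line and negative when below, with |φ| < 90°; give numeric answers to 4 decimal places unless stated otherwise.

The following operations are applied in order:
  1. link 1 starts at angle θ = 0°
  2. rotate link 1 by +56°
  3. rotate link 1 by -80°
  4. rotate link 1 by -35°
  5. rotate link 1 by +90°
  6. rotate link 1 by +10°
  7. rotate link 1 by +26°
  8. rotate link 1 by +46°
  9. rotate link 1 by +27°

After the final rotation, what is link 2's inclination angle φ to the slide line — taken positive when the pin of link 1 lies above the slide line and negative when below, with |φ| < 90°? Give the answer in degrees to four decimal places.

geometry: r = 24 mm, L = 282 mm, e = 18 mm; θ starts at 0°
rotate link 1 by +56°: θ ← 0° +56° = 56°
rotate link 1 by -80°: θ ← 56° -80° = -24°
rotate link 1 by -35°: θ ← -24° -35° = -59°
rotate link 1 by +90°: θ ← -59° +90° = 31°
rotate link 1 by +10°: θ ← 31° +10° = 41°
rotate link 1 by +26°: θ ← 41° +26° = 67°
rotate link 1 by +46°: θ ← 67° +46° = 113°
rotate link 1 by +27°: θ ← 113° +27° = 140°
h = r sin θ − e = 15.426903 − 18 = -2.573097
sin φ = h / L = -2.573097 / 282 = -0.00912446
φ = arcsin(-0.00912446) = -0.522800°

-0.5228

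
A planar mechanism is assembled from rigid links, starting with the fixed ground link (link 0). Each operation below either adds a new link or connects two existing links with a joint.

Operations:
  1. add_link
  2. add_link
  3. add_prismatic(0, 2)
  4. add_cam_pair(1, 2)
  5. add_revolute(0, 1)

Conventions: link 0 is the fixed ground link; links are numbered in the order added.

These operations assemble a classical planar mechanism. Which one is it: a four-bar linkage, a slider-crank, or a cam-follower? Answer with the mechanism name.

links: 3 (incl. ground); joints: 1 revolute, 1 prismatic, 1 higher (cam) pair, forming one closed loop
3 links, revolute + prismatic + higher pair in one loop → cam-follower

cam-follower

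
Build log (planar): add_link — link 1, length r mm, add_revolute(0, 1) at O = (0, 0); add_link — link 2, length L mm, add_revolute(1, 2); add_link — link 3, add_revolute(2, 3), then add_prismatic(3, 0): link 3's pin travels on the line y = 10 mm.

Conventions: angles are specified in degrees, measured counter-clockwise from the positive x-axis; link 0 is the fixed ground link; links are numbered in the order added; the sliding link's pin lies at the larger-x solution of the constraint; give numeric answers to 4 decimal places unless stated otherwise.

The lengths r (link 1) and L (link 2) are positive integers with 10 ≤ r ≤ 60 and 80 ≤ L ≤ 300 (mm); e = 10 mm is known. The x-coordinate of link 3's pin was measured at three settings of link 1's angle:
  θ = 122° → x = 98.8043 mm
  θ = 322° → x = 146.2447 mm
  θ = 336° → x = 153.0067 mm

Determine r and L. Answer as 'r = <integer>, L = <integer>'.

constraint per measurement: (x − r cos θ)² + (r sin θ − e)² = L²
subtracting the θ₁ and θ₂ equations cancels the r² and L² terms:
r = (x₁² − x₂²) / (2[(x₁cos θ₁ + e sin θ₁) − (x₂cos θ₂ + e sin θ₂)]) = 38.0000 → r = 38
L² = (x₁ − r cos θ₁)² + (r sin θ₁ − e)² = 14641.0041 → L = 121.0000 → L = 121
check at θ₃=336°: x = 153.0067 (printed 153.0067) ✓

r = 38, L = 121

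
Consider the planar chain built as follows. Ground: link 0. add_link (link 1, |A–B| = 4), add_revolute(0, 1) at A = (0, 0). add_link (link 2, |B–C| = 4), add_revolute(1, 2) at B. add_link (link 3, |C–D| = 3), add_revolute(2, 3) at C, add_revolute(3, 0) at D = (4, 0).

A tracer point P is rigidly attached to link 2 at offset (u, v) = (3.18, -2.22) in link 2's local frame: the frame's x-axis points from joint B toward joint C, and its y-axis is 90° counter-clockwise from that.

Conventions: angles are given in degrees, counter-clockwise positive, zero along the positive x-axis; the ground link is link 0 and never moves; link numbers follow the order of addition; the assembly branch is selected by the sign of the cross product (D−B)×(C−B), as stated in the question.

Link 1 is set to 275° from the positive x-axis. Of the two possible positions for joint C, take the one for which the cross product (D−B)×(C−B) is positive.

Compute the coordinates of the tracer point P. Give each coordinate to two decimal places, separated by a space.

A=(0,0), D=(4.00,0)
B = A + 4.00·(cos275°, sin275°) = (0.3486, -3.9848)
|BD| = 5.4047
circle(B,4.00) ∩ circle(D,3.00): a=3.3499, h=2.1858
  candidates: C₊=(1.0002,-0.0382) cross=11.814; C₋=(4.2234,-2.9917) cross=-11.814
  branch + wants cross > 0 → take C=(1.0002,-0.0382) (cross=11.814)
ex = (C−B)/|BC| = (0.1629,0.9866); ey = (-0.9866,0.1629)
P = B + 3.18·ex + -2.22·ey = (3.0570,-1.2089)

3.06 -1.21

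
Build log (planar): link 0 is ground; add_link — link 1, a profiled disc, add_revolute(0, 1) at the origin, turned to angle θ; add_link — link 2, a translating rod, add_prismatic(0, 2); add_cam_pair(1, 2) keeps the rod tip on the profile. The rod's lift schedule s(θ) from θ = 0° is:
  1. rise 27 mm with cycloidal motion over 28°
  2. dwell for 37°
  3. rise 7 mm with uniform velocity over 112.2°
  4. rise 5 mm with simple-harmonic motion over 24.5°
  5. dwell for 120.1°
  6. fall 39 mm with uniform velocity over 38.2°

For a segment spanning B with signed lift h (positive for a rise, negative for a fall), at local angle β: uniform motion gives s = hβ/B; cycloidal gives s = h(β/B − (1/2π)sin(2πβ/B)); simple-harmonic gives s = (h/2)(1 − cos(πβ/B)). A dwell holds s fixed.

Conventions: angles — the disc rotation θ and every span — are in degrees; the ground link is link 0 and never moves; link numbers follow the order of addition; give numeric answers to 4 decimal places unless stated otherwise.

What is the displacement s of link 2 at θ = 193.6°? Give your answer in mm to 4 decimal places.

seg 1 [0°–28°] cycloidal, h=27: full span → s += 27 → s = 27.0000
seg 2 [28°–65°] dwell: s stays 27.0000
seg 3 [65°–177.2°] uniform, h=7: full span → s += 7 → s = 34.0000
seg 4 [177.2°–201.7°] simple-harmonic, h=5: θ=193.6° here. β=16.4, B=24.5. 5/2·(1 − cos(π·0.6694)) = 3.7685 → s = 37.7685

37.7685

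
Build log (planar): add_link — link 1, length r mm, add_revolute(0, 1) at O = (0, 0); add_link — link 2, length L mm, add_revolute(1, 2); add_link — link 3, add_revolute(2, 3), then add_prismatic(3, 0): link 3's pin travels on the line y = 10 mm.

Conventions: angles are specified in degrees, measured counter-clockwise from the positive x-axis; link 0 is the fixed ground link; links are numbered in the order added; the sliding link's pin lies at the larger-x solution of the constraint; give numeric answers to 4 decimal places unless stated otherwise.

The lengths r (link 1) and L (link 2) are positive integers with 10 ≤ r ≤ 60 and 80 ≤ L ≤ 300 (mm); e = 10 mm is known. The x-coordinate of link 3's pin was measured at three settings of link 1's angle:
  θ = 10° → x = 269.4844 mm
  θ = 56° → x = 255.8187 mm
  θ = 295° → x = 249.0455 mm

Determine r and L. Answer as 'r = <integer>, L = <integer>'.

constraint per measurement: (x − r cos θ)² + (r sin θ − e)² = L²
subtracting the θ₁ and θ₂ equations cancels the r² and L² terms:
r = (x₁² − x₂²) / (2[(x₁cos θ₁ + e sin θ₁) − (x₂cos θ₂ + e sin θ₂)]) = 31.0000 → r = 31
L² = (x₁ − r cos θ₁)² + (r sin θ₁ − e)² = 57120.9797 → L = 239.0000 → L = 239
check at θ₃=295°: x = 249.0455 (printed 249.0455) ✓

r = 31, L = 239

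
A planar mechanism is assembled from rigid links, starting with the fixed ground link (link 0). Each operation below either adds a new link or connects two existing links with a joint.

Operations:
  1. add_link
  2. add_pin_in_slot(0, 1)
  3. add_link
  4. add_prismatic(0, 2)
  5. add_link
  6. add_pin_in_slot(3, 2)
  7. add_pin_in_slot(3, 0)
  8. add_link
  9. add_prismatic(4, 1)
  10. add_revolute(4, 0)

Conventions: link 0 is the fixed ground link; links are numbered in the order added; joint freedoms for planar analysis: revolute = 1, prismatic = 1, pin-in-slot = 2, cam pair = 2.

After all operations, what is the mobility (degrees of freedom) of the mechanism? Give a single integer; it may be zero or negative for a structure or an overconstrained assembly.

link 0 = ground. State L|J1|J2 = 1|0|0
+link1  2|0|0
PS(0,1) f=2→J2  2|0|1
+link2  3|0|1
P(0,2) f=1→J1  3|1|1
+link3  4|1|1
PS(3,2) f=2→J2  4|1|2
PS(3,0) f=2→J2  4|1|3
+link4  5|1|3
P(4,1) f=1→J1  5|2|3
R(4,0) f=1→J1  5|3|3
M = 3(5−1)−2·3−3 = 12−6−3 = 3

M = 3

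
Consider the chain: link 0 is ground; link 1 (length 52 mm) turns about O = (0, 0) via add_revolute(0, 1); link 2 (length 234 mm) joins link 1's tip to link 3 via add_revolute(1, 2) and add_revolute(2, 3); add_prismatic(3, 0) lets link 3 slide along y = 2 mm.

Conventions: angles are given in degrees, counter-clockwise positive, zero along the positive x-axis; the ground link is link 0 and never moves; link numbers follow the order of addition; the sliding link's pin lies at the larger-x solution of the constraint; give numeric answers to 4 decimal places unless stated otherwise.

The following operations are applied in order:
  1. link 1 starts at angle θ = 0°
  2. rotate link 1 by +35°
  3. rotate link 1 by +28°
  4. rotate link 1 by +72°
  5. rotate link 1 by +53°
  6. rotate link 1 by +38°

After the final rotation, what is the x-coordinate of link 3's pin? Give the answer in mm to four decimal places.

geometry: r = 52 mm, L = 234 mm, e = 2 mm; θ starts at 0°
rotate link 1 by +35°: θ ← 0° +35° = 35°
rotate link 1 by +28°: θ ← 35° +28° = 63°
rotate link 1 by +72°: θ ← 63° +72° = 135°
rotate link 1 by +53°: θ ← 135° +53° = 188°
rotate link 1 by +38°: θ ← 188° +38° = 226°
crank pin P = (r cos θ, r sin θ) = (-36.122235, -37.405670)
h = r sin θ − e = -37.405670 − 2 = -39.405670
x = r cos θ + √(L² − h²) = -36.122235 + 230.658174 = 194.535939

194.5359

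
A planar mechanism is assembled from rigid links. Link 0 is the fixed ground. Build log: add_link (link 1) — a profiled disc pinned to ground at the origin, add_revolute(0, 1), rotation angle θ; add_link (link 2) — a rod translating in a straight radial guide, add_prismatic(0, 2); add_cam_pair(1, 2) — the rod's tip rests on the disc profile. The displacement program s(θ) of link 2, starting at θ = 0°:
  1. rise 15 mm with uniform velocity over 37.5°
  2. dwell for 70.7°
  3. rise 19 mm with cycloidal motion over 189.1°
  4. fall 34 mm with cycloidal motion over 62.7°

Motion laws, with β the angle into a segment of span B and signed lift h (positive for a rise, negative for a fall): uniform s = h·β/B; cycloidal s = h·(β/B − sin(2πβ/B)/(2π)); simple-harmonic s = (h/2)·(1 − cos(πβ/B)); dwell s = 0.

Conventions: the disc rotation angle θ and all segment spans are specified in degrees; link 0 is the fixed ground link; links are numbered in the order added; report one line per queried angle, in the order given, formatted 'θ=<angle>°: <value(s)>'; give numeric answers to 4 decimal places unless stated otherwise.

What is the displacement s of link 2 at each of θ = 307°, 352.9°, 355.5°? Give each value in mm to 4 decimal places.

seg 1 [0°–37.5°] uniform, h=15: full span → s += 15 → s = 15.0000
seg 2 [37.5°–108.2°] dwell: s stays 15.0000
seg 3 [108.2°–297.3°] cycloidal, h=19: full span → s += 19 → s = 34.0000
seg 4 [297.3°–360°] cycloidal, h=-34: θ=307° here. β=9.7, B=62.7. -34·(0.1547 − sin(2π·0.1547)/(2π)) = -0.7901 → s = 33.2099
seg 4 [297.3°–360°] cycloidal, h=-34: θ=352.9° here. β=55.6, B=62.7. -34·(0.8868 − sin(2π·0.8868)/(2π)) = -33.6833 → s = 0.3167
seg 4 [297.3°–360°] cycloidal, h=-34: θ=355.5° here. β=58.2, B=62.7. -34·(0.9282 − sin(2π·0.9282)/(2π)) = -33.9181 → s = 0.0819

θ=307°: 33.2099
θ=352.9°: 0.3167
θ=355.5°: 0.0819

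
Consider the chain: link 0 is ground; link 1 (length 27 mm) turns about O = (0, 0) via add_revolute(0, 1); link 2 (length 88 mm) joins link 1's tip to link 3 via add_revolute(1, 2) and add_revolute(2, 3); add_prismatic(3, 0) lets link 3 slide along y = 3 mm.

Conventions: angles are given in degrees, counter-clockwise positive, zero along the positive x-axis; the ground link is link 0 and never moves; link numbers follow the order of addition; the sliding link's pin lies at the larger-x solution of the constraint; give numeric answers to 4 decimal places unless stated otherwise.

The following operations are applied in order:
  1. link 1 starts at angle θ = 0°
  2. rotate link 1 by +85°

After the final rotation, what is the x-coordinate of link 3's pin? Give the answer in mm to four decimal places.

geometry: r = 27 mm, L = 88 mm, e = 3 mm; θ starts at 0°
rotate link 1 by +85°: θ ← 0° +85° = 85°
crank pin P = (r cos θ, r sin θ) = (2.353205, 26.897257)
h = r sin θ − e = 26.897257 − 3 = 23.897257
x = r cos θ + √(L² − h²) = 2.353205 + 84.693100 = 87.046305

87.0463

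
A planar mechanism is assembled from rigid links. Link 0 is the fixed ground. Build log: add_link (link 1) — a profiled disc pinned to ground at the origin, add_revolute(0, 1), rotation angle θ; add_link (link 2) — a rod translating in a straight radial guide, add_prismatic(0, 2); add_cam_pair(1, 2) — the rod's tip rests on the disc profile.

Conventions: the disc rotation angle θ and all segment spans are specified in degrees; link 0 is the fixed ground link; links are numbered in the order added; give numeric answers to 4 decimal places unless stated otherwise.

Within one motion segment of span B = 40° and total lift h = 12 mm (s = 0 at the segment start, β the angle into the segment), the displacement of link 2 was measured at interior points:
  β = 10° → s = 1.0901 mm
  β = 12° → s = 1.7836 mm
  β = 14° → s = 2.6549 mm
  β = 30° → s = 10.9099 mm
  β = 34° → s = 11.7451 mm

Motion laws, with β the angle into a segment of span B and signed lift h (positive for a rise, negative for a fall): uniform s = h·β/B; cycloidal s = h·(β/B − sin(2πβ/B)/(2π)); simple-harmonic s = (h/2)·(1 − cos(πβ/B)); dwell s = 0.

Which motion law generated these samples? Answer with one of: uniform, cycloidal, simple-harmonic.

candidates at β/B = r: uniform s = h·r (linear in β); cycloidal s = h·(r − sin(2πr)/(2π)); simple-harmonic s = (h/2)(1 − cos(πr))
β=10°: printed 1.0901 | uniform 3.0000, cycloidal 1.0901, simple-harmonic 1.7574
β=12°: printed 1.7836 | uniform 3.6000, cycloidal 1.7836, simple-harmonic 2.4733
β=14°: printed 2.6549 | uniform 4.2000, cycloidal 2.6549, simple-harmonic 3.2761
β=30°: printed 10.9099 | uniform 9.0000, cycloidal 10.9099, simple-harmonic 10.2426
β=34°: printed 11.7451 | uniform 10.2000, cycloidal 11.7451, simple-harmonic 11.3460
only one law matches every sample → cycloidal

cycloidal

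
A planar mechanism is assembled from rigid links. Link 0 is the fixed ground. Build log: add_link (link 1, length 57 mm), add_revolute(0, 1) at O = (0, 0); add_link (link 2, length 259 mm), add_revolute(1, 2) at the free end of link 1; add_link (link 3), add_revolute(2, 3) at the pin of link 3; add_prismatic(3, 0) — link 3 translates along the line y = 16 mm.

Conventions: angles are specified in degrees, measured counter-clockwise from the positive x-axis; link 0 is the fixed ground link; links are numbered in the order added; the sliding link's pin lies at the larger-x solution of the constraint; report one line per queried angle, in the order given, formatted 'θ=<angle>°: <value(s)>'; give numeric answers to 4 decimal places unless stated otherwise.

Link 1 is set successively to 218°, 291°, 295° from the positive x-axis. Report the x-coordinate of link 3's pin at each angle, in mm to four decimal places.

geometry: r = 57 mm, L = 259 mm, e = 16 mm
θ=218°: crank pin P = (r cos θ, r sin θ) = (-44.916613, -35.092704)
θ=218°: h = r sin θ − e = -35.092704 − 16 = -51.092704
θ=218°: x = r cos θ + √(L² − h²) = -44.916613 + 253.910487 = 208.993874
θ=291°: crank pin P = (r cos θ, r sin θ) = (20.426973, -53.214084)
θ=291°: h = r sin θ − e = -53.214084 − 16 = -69.214084
θ=291°: x = r cos θ + √(L² − h²) = 20.426973 + 249.580469 = 270.007442
θ=295°: crank pin P = (r cos θ, r sin θ) = (24.089241, -51.659544)
θ=295°: h = r sin θ − e = -51.659544 − 16 = -67.659544
θ=295°: x = r cos θ + √(L² − h²) = 24.089241 + 250.006372 = 274.095613

θ=218°: 208.9939
θ=291°: 270.0074
θ=295°: 274.0956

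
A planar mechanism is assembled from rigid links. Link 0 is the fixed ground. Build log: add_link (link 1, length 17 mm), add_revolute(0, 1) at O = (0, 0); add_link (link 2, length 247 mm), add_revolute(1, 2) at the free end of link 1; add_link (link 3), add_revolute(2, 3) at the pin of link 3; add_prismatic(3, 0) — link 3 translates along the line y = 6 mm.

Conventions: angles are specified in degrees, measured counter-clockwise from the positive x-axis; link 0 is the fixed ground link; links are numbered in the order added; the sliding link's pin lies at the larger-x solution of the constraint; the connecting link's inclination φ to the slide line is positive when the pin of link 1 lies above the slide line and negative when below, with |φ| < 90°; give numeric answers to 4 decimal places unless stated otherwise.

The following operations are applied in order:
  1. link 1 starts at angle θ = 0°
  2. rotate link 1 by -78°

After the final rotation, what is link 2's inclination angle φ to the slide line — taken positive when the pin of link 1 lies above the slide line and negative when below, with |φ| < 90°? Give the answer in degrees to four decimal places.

geometry: r = 17 mm, L = 247 mm, e = 6 mm; θ starts at 0°
rotate link 1 by -78°: θ ← 0° -78° = -78°
h = r sin θ − e = -16.628509 − 6 = -22.628509
sin φ = h / L = -22.628509 / 247 = -0.09161340
φ = arcsin(-0.09161340) = -5.256431°

-5.2564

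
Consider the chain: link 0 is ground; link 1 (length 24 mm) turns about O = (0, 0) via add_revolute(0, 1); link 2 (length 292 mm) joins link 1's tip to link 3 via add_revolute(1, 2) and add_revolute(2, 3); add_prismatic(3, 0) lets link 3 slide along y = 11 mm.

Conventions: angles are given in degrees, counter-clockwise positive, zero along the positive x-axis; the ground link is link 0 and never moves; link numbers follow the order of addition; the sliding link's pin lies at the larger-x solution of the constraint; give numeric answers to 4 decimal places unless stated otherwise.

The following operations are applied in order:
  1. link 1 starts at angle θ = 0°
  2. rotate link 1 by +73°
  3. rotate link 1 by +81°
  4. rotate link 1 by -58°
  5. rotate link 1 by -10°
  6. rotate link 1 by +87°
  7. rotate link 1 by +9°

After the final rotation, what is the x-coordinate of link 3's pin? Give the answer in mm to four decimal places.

geometry: r = 24 mm, L = 292 mm, e = 11 mm; θ starts at 0°
rotate link 1 by +73°: θ ← 0° +73° = 73°
rotate link 1 by +81°: θ ← 73° +81° = 154°
rotate link 1 by -58°: θ ← 154° -58° = 96°
rotate link 1 by -10°: θ ← 96° -10° = 86°
rotate link 1 by +87°: θ ← 86° +87° = 173°
rotate link 1 by +9°: θ ← 173° +9° = 182°
crank pin P = (r cos θ, r sin θ) = (-23.985380, -0.837588)
h = r sin θ − e = -0.837588 − 11 = -11.837588
x = r cos θ + √(L² − h²) = -23.985380 + 291.759955 = 267.774575

267.7746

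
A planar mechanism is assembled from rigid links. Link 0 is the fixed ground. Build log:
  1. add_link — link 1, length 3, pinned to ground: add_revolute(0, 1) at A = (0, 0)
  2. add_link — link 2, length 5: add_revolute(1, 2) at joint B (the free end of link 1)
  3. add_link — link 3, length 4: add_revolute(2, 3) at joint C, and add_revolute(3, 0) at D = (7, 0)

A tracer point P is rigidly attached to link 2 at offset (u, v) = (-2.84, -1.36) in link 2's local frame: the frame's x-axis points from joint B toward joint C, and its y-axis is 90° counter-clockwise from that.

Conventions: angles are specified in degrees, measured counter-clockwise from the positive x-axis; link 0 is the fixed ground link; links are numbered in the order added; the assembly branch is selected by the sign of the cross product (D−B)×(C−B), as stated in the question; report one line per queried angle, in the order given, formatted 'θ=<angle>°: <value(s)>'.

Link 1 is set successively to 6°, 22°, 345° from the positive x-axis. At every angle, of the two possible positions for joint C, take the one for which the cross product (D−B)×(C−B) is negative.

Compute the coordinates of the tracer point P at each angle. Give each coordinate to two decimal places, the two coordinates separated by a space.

A=(0,0), D=(7.00,0)
θ=6°: B = A + 3.00·(cos6°, sin6°) = (2.9836, 0.3136)
θ=6°: |BD| = 4.0287
θ=6°: circle(B,5.00) ∩ circle(D,4.00): a=3.1313, h=3.8981
θ=6°:   candidates: C₊=(6.4088,3.9561) cross=15.704; C₋=(5.8020,-3.8164) cross=-15.704
θ=6°:   branch - wants cross < 0 → take C=(5.8020,-3.8164) (cross=-15.704)
θ=6°: ex = (C−B)/|BC| = (0.5637,-0.8260); ey = (0.8260,0.5637)
θ=6°: P = B + -2.84·ex + -1.36·ey = (0.2594,1.8928)
θ=22°: B = A + 3.00·(cos22°, sin22°) = (2.7816, 1.1238)
θ=22°: |BD| = 4.3656
θ=22°: circle(B,5.00) ∩ circle(D,4.00): a=3.2136, h=3.8305
θ=22°:   candidates: C₊=(6.8729,3.9980) cross=16.722; C₋=(4.9007,-3.4049) cross=-16.722
θ=22°:   branch - wants cross < 0 → take C=(4.9007,-3.4049) (cross=-16.722)
θ=22°: ex = (C−B)/|BC| = (0.4238,-0.9057); ey = (0.9057,0.4238)
θ=22°: P = B + -2.84·ex + -1.36·ey = (0.3460,3.1197)
θ=345°: B = A + 3.00·(cos345°, sin345°) = (2.8978, -0.7765)
θ=345°: |BD| = 4.1751
θ=345°: circle(B,5.00) ∩ circle(D,4.00): a=3.1654, h=3.8705
θ=345°:   candidates: C₊=(5.2881,3.6152) cross=16.159; C₋=(6.7277,-3.9907) cross=-16.159
θ=345°:   branch - wants cross < 0 → take C=(6.7277,-3.9907) (cross=-16.159)
θ=345°: ex = (C−B)/|BC| = (0.7660,-0.6429); ey = (0.6429,0.7660)
θ=345°: P = B + -2.84·ex + -1.36·ey = (-0.1519,0.0075)

θ=6°: 0.26 1.89
θ=22°: 0.35 3.12
θ=345°: -0.15 0.01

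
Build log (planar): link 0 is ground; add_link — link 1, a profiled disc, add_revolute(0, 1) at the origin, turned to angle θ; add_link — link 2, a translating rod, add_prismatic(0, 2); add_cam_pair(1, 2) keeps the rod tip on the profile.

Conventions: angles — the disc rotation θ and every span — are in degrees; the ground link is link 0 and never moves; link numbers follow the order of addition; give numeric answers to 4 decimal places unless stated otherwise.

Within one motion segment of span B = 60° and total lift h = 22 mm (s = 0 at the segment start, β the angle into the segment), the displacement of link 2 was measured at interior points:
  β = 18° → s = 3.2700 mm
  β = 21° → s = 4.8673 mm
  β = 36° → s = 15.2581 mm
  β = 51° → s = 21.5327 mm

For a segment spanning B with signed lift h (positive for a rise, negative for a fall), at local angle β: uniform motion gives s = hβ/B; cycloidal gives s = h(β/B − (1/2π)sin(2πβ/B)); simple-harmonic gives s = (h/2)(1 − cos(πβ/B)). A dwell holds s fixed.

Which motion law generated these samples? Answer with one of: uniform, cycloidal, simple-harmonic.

candidates at β/B = r: uniform s = h·r (linear in β); cycloidal s = h·(r − sin(2πr)/(2π)); simple-harmonic s = (h/2)(1 − cos(πr))
β=18°: printed 3.2700 | uniform 6.6000, cycloidal 3.2700, simple-harmonic 4.5344
β=21°: printed 4.8673 | uniform 7.7000, cycloidal 4.8673, simple-harmonic 6.0061
β=36°: printed 15.2581 | uniform 13.2000, cycloidal 15.2581, simple-harmonic 14.3992
β=51°: printed 21.5327 | uniform 18.7000, cycloidal 21.5327, simple-harmonic 20.8011
only one law matches every sample → cycloidal

cycloidal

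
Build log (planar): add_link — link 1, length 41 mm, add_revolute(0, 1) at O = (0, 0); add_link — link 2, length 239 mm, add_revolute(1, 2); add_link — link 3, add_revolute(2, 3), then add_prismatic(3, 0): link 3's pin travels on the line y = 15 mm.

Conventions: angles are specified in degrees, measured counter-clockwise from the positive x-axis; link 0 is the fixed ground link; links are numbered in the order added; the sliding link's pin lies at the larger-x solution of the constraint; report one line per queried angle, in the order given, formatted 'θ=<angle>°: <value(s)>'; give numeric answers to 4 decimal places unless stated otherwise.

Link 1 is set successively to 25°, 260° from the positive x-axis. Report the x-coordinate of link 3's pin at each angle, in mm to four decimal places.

geometry: r = 41 mm, L = 239 mm, e = 15 mm
θ=25°: crank pin P = (r cos θ, r sin θ) = (37.158619, 17.327349)
θ=25°: h = r sin θ − e = 17.327349 − 15 = 2.327349
θ=25°: x = r cos θ + √(L² − h²) = 37.158619 + 238.988668 = 276.147287
θ=260°: crank pin P = (r cos θ, r sin θ) = (-7.119575, -40.377118)
θ=260°: h = r sin θ − e = -40.377118 − 15 = -55.377118
θ=260°: x = r cos θ + √(L² − h²) = -7.119575 + 232.495967 = 225.376392

θ=25°: 276.1473
θ=260°: 225.3764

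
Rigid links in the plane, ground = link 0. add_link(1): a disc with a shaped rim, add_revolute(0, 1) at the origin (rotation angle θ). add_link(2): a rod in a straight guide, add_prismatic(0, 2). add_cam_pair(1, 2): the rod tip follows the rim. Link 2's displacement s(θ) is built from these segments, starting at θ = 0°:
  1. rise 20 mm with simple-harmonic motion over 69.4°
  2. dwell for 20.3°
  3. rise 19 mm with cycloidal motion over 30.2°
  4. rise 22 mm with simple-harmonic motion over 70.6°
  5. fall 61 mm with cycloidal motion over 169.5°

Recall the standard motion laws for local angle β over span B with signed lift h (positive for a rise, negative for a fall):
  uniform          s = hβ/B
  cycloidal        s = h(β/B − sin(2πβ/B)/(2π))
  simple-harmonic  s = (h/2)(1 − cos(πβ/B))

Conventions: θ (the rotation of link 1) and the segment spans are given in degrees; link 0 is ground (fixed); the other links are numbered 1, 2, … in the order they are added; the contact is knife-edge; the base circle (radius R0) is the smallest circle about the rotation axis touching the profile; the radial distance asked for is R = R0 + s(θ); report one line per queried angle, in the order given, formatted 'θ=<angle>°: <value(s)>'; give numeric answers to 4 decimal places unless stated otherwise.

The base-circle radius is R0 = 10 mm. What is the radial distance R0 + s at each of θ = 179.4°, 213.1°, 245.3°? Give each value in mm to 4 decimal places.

segment 1 (0° to 69.4°, simple-harmonic, h = 20) is passed completely: s = 0.0000 + (20) = 20.0000
segment 2 (69.4° to 89.7°, dwell): s unchanged at 20.0000
segment 3 (89.7° to 119.9°, cycloidal, h = 19) is passed completely: s = 20.0000 + (19) = 39.0000
θ = 179.4° falls in segment 4 (119.9° to 190.5°, simple-harmonic, h = 22): β = 179.4 − 119.9 = 59.5°, B = 70.6°; Δs = 22/2·(1 − cos(π·0.8428)) = 20.6852; s = 39.0000 + 20.6852 = 59.6852
segment 4 (119.9° to 190.5°, simple-harmonic, h = 22) is passed completely: s = 39.0000 + (22) = 61.0000
θ = 213.1° falls in segment 5 (190.5° to 360°, cycloidal, h = -61): β = 213.1 − 190.5 = 22.6°, B = 169.5°; Δs = -61·(0.1333 − sin(2π·0.1333)/(2π)) = -0.9185; s = 61.0000 − 0.9185 = 60.0815
θ = 245.3° falls in segment 5 (190.5° to 360°, cycloidal, h = -61): β = 245.3 − 190.5 = 54.8°, B = 169.5°; Δs = -61·(0.3233 − sin(2π·0.3233)/(2π)) = -11.0248; s = 61.0000 − 11.0248 = 49.9752
θ=179.4°: R = R0 + s = 10 + 59.6852 = 69.6852
θ=213.1°: R = R0 + s = 10 + 60.0815 = 70.0815
θ=245.3°: R = R0 + s = 10 + 49.9752 = 59.9752

θ=179.4°: 69.6852
θ=213.1°: 70.0815
θ=245.3°: 59.9752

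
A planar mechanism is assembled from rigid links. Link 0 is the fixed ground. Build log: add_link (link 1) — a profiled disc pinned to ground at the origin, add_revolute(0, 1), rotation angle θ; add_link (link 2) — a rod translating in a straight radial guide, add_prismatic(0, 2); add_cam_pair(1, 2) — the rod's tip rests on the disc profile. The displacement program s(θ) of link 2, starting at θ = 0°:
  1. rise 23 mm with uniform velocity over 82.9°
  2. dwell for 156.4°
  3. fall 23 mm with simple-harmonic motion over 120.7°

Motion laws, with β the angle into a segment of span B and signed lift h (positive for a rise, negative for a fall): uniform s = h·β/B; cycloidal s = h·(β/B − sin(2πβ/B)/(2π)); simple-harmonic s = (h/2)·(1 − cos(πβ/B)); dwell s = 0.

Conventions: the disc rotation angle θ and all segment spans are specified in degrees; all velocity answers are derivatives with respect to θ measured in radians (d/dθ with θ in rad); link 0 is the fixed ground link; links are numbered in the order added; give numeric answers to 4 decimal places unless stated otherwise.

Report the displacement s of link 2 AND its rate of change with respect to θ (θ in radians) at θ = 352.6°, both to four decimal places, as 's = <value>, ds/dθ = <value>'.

seg 1 [0°–82.9°] uniform, h=23: full span → s += 23 → s = 23.0000
seg 2 [82.9°–239.3°] dwell: s stays 23.0000
seg 3 [239.3°–360°] simple-harmonic, h=-23: θ=352.6° here. β=113.3, B=120.7. -23/2·(1 − cos(π·0.9387)) = -22.7873 → s = 0.2127
velocity in seg [239.3°–360°] (simple-harmonic), θ in radians: β = 113.3° = 1.9775 rad, B = 120.7° = 2.1066 rad; ds/dθ = (πh/(2B)) sin(πβ/B) = (π·(-23)/(2·2.1066)) sin(π·0.9387) = -3.282833 mm/rad

s = 0.2127, ds/dθ = -3.2828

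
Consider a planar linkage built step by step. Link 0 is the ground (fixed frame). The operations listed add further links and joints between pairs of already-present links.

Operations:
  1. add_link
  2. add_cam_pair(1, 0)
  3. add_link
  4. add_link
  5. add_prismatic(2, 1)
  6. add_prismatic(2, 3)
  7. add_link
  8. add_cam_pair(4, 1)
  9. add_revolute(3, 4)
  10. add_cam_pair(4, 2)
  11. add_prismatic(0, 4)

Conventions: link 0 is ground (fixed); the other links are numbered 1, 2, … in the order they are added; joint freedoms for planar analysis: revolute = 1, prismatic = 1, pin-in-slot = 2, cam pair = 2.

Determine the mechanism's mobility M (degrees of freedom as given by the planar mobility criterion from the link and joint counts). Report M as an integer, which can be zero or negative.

link 0 = ground. State L|J1|J2 = 1|0|0
+link1  2|0|0
C(1,0) f=2→J2  2|0|1
+link2  3|0|1
+link3  4|0|1
P(2,1) f=1→J1  4|1|1
P(2,3) f=1→J1  4|2|1
+link4  5|2|1
C(4,1) f=2→J2  5|2|2
R(3,4) f=1→J1  5|3|2
C(4,2) f=2→J2  5|3|3
P(0,4) f=1→J1  5|4|3
M = 3(5−1)−2·4−3 = 12−8−3 = 1

M = 1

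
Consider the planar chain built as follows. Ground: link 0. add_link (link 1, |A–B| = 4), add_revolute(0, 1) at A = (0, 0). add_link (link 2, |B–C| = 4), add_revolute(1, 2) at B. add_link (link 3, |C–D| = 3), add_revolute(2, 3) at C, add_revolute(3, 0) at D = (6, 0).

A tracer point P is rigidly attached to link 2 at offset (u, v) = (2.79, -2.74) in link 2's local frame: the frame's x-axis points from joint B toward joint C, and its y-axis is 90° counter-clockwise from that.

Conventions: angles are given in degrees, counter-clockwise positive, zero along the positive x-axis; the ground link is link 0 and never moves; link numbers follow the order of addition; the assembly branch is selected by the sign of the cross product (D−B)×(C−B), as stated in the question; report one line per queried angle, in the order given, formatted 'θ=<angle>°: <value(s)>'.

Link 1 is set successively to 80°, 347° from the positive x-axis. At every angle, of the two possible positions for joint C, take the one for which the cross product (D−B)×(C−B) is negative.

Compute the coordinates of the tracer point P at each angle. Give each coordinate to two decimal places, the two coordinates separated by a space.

A=(0,0), D=(6.00,0)
θ=80°: B = A + 4.00·(cos80°, sin80°) = (0.6946, 3.9392)
θ=80°: |BD| = 6.6079
θ=80°: circle(B,4.00) ∩ circle(D,3.00): a=3.8336, h=1.1416
θ=80°:   candidates: C₊=(4.4531,2.5704) cross=7.544; C₋=(3.0920,0.7373) cross=-7.544
θ=80°:   branch - wants cross < 0 → take C=(3.0920,0.7373) (cross=-7.544)
θ=80°: ex = (C−B)/|BC| = (0.5994,-0.8005); ey = (0.8005,0.5994)
θ=80°: P = B + 2.79·ex + -2.74·ey = (0.1735,0.0636)
θ=347°: B = A + 4.00·(cos347°, sin347°) = (3.8975, -0.8998)
θ=347°: |BD| = 2.2870
θ=347°: circle(B,4.00) ∩ circle(D,3.00): a=2.6739, h=2.9749
θ=347°:   candidates: C₊=(5.1852,2.8872) cross=6.804; C₋=(7.5262,-2.5828) cross=-6.804
θ=347°:   branch - wants cross < 0 → take C=(7.5262,-2.5828) (cross=-6.804)
θ=347°: ex = (C−B)/|BC| = (0.9072,-0.4207); ey = (0.4207,0.9072)
θ=347°: P = B + 2.79·ex + -2.74·ey = (5.2757,-4.5593)

θ=80°: 0.17 0.06
θ=347°: 5.28 -4.56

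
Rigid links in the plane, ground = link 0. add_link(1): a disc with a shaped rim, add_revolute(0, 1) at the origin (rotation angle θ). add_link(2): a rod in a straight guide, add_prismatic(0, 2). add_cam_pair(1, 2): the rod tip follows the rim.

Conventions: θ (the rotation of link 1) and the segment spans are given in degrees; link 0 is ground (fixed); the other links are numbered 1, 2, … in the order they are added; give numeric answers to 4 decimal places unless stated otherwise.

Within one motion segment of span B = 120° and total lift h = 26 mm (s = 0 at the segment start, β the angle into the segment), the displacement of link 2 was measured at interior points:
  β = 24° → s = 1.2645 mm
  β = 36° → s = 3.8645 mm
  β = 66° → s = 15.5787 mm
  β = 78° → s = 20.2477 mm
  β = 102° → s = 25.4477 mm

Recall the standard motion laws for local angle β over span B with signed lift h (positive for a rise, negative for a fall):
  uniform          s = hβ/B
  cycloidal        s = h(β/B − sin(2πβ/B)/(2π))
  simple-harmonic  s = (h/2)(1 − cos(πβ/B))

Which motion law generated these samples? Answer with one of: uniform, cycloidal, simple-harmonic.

candidates at β/B = r: uniform s = h·r (linear in β); cycloidal s = h·(r − sin(2πr)/(2π)); simple-harmonic s = (h/2)(1 − cos(πr))
β=24°: printed 1.2645 | uniform 5.2000, cycloidal 1.2645, simple-harmonic 2.4828
β=36°: printed 3.8645 | uniform 7.8000, cycloidal 3.8645, simple-harmonic 5.3588
β=66°: printed 15.5787 | uniform 14.3000, cycloidal 15.5787, simple-harmonic 15.0336
β=78°: printed 20.2477 | uniform 16.9000, cycloidal 20.2477, simple-harmonic 18.9019
β=102°: printed 25.4477 | uniform 22.1000, cycloidal 25.4477, simple-harmonic 24.5831
only one law matches every sample → cycloidal

cycloidal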